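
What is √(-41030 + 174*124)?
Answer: I*√19454 ≈ 139.48*I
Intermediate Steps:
√(-41030 + 174*124) = √(-41030 + 21576) = √(-19454) = I*√19454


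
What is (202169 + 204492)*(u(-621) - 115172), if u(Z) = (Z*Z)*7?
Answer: 1050940122215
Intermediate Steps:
u(Z) = 7*Z² (u(Z) = Z²*7 = 7*Z²)
(202169 + 204492)*(u(-621) - 115172) = (202169 + 204492)*(7*(-621)² - 115172) = 406661*(7*385641 - 115172) = 406661*(2699487 - 115172) = 406661*2584315 = 1050940122215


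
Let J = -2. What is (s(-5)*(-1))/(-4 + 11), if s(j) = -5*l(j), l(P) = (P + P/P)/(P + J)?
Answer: 20/49 ≈ 0.40816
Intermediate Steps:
l(P) = (1 + P)/(-2 + P) (l(P) = (P + P/P)/(P - 2) = (P + 1)/(-2 + P) = (1 + P)/(-2 + P))
s(j) = -5*(1 + j)/(-2 + j)
(s(-5)*(-1))/(-4 + 11) = ((5*(-1 - 1*(-5))/(-2 - 5))*(-1))/(-4 + 11) = ((5*(-1 + 5)/(-7))*(-1))/7 = ((5*(-1/7)*4)*(-1))*(1/7) = -20/7*(-1)*(1/7) = (20/7)*(1/7) = 20/49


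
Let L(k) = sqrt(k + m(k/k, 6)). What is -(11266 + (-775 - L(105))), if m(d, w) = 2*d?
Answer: -10491 + sqrt(107) ≈ -10481.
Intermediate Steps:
L(k) = sqrt(2 + k) (L(k) = sqrt(k + 2*(k/k)) = sqrt(k + 2*1) = sqrt(k + 2) = sqrt(2 + k))
-(11266 + (-775 - L(105))) = -(11266 + (-775 - sqrt(2 + 105))) = -(11266 + (-775 - sqrt(107))) = -(10491 - sqrt(107)) = -10491 + sqrt(107)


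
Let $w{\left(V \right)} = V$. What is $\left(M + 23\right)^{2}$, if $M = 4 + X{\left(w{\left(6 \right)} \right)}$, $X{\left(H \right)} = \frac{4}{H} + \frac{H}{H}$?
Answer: $\frac{7396}{9} \approx 821.78$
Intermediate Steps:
$X{\left(H \right)} = 1 + \frac{4}{H}$ ($X{\left(H \right)} = \frac{4}{H} + 1 = 1 + \frac{4}{H}$)
$M = \frac{17}{3}$ ($M = 4 + \frac{4 + 6}{6} = 4 + \frac{1}{6} \cdot 10 = 4 + \frac{5}{3} = \frac{17}{3} \approx 5.6667$)
$\left(M + 23\right)^{2} = \left(\frac{17}{3} + 23\right)^{2} = \left(\frac{86}{3}\right)^{2} = \frac{7396}{9}$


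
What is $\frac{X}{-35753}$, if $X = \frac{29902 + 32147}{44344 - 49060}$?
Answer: $\frac{20683}{56203716} \approx 0.000368$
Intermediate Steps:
$X = - \frac{20683}{1572}$ ($X = \frac{62049}{-4716} = 62049 \left(- \frac{1}{4716}\right) = - \frac{20683}{1572} \approx -13.157$)
$\frac{X}{-35753} = - \frac{20683}{1572 \left(-35753\right)} = \left(- \frac{20683}{1572}\right) \left(- \frac{1}{35753}\right) = \frac{20683}{56203716}$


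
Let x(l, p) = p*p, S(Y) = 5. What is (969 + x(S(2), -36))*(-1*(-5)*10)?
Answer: 113250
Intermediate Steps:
x(l, p) = p²
(969 + x(S(2), -36))*(-1*(-5)*10) = (969 + (-36)²)*(-1*(-5)*10) = (969 + 1296)*(5*10) = 2265*50 = 113250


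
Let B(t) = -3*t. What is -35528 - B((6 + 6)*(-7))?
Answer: -35780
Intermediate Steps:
-35528 - B((6 + 6)*(-7)) = -35528 - (-3)*(6 + 6)*(-7) = -35528 - (-3)*12*(-7) = -35528 - (-3)*(-84) = -35528 - 1*252 = -35528 - 252 = -35780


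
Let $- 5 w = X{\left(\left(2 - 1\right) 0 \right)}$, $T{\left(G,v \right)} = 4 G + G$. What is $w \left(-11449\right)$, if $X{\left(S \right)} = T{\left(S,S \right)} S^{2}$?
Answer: $0$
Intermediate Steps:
$T{\left(G,v \right)} = 5 G$
$X{\left(S \right)} = 5 S^{3}$ ($X{\left(S \right)} = 5 S S^{2} = 5 S^{3}$)
$w = 0$ ($w = - \frac{5 \left(\left(2 - 1\right) 0\right)^{3}}{5} = - \frac{5 \left(1 \cdot 0\right)^{3}}{5} = - \frac{5 \cdot 0^{3}}{5} = - \frac{5 \cdot 0}{5} = \left(- \frac{1}{5}\right) 0 = 0$)
$w \left(-11449\right) = 0 \left(-11449\right) = 0$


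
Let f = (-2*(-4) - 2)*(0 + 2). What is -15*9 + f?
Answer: -123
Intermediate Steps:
f = 12 (f = (8 - 2)*2 = 6*2 = 12)
-15*9 + f = -15*9 + 12 = -135 + 12 = -123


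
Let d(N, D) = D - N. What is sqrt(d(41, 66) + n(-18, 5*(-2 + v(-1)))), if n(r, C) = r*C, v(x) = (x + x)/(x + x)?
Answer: sqrt(115) ≈ 10.724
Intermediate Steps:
v(x) = 1 (v(x) = (2*x)/((2*x)) = (2*x)*(1/(2*x)) = 1)
n(r, C) = C*r
sqrt(d(41, 66) + n(-18, 5*(-2 + v(-1)))) = sqrt((66 - 1*41) + (5*(-2 + 1))*(-18)) = sqrt((66 - 41) + (5*(-1))*(-18)) = sqrt(25 - 5*(-18)) = sqrt(25 + 90) = sqrt(115)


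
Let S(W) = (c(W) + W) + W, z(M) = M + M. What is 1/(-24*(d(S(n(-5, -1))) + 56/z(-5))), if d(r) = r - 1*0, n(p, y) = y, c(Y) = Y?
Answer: 5/1032 ≈ 0.0048450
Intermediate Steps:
z(M) = 2*M
S(W) = 3*W (S(W) = (W + W) + W = 2*W + W = 3*W)
d(r) = r (d(r) = r + 0 = r)
1/(-24*(d(S(n(-5, -1))) + 56/z(-5))) = 1/(-24*(3*(-1) + 56/((2*(-5))))) = 1/(-24*(-3 + 56/(-10))) = 1/(-24*(-3 + 56*(-⅒))) = 1/(-24*(-3 - 28/5)) = 1/(-24*(-43/5)) = 1/(1032/5) = 5/1032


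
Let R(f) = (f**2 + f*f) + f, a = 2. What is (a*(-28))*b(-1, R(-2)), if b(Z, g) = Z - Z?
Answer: 0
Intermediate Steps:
R(f) = f + 2*f**2 (R(f) = (f**2 + f**2) + f = 2*f**2 + f = f + 2*f**2)
b(Z, g) = 0
(a*(-28))*b(-1, R(-2)) = (2*(-28))*0 = -56*0 = 0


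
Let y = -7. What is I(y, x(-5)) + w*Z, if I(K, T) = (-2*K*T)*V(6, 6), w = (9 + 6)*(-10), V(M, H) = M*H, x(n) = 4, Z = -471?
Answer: 72666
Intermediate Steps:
V(M, H) = H*M
w = -150 (w = 15*(-10) = -150)
I(K, T) = -72*K*T (I(K, T) = (-2*K*T)*(6*6) = -2*K*T*36 = -72*K*T)
I(y, x(-5)) + w*Z = -72*(-7)*4 - 150*(-471) = 2016 + 70650 = 72666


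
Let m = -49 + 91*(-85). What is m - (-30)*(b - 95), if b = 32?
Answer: -9674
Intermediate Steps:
m = -7784 (m = -49 - 7735 = -7784)
m - (-30)*(b - 95) = -7784 - (-30)*(32 - 95) = -7784 - (-30)*(-63) = -7784 - 1*1890 = -7784 - 1890 = -9674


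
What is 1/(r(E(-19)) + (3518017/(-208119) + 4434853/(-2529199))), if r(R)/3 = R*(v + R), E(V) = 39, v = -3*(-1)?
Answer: 526374366681/2576782895620544 ≈ 0.00020428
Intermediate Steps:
v = 3
r(R) = 3*R*(3 + R) (r(R) = 3*(R*(3 + R)) = 3*R*(3 + R))
1/(r(E(-19)) + (3518017/(-208119) + 4434853/(-2529199))) = 1/(3*39*(3 + 39) + (3518017/(-208119) + 4434853/(-2529199))) = 1/(3*39*42 + (3518017*(-1/208119) + 4434853*(-1/2529199))) = 1/(4914 + (-3518017/208119 - 4434853/2529199)) = 1/(4914 - 9820742249890/526374366681) = 1/(2576782895620544/526374366681) = 526374366681/2576782895620544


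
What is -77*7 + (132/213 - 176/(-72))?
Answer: -342463/639 ≈ -535.94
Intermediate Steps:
-77*7 + (132/213 - 176/(-72)) = -539 + (132*(1/213) - 176*(-1/72)) = -539 + (44/71 + 22/9) = -539 + 1958/639 = -342463/639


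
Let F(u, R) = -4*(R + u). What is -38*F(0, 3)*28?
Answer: 12768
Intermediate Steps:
F(u, R) = -4*R - 4*u
-38*F(0, 3)*28 = -38*(-4*3 - 4*0)*28 = -38*(-12 + 0)*28 = -38*(-12)*28 = 456*28 = 12768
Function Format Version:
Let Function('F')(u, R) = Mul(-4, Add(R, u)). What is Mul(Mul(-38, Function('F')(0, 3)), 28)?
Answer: 12768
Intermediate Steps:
Function('F')(u, R) = Add(Mul(-4, R), Mul(-4, u))
Mul(Mul(-38, Function('F')(0, 3)), 28) = Mul(Mul(-38, Add(Mul(-4, 3), Mul(-4, 0))), 28) = Mul(Mul(-38, Add(-12, 0)), 28) = Mul(Mul(-38, -12), 28) = Mul(456, 28) = 12768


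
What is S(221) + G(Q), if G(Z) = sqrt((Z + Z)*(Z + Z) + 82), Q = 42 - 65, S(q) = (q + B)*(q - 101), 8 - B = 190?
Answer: 4680 + sqrt(2198) ≈ 4726.9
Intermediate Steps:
B = -182 (B = 8 - 1*190 = 8 - 190 = -182)
S(q) = (-182 + q)*(-101 + q) (S(q) = (q - 182)*(q - 101) = (-182 + q)*(-101 + q))
Q = -23
G(Z) = sqrt(82 + 4*Z**2) (G(Z) = sqrt((2*Z)*(2*Z) + 82) = sqrt(4*Z**2 + 82) = sqrt(82 + 4*Z**2))
S(221) + G(Q) = (18382 + 221**2 - 283*221) + sqrt(82 + 4*(-23)**2) = (18382 + 48841 - 62543) + sqrt(82 + 4*529) = 4680 + sqrt(82 + 2116) = 4680 + sqrt(2198)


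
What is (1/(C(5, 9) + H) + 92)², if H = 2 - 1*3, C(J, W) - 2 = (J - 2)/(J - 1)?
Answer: 419904/49 ≈ 8569.5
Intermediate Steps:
C(J, W) = 2 + (-2 + J)/(-1 + J) (C(J, W) = 2 + (J - 2)/(J - 1) = 2 + (-2 + J)/(-1 + J))
H = -1 (H = 2 - 3 = -1)
(1/(C(5, 9) + H) + 92)² = (1/((-4 + 3*5)/(-1 + 5) - 1) + 92)² = (1/((-4 + 15)/4 - 1) + 92)² = (1/((¼)*11 - 1) + 92)² = (1/(11/4 - 1) + 92)² = (1/(7/4) + 92)² = (4/7 + 92)² = (648/7)² = 419904/49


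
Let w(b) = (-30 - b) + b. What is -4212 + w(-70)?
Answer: -4242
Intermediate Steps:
w(b) = -30
-4212 + w(-70) = -4212 - 30 = -4242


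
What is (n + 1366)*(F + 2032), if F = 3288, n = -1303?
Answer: 335160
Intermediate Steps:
(n + 1366)*(F + 2032) = (-1303 + 1366)*(3288 + 2032) = 63*5320 = 335160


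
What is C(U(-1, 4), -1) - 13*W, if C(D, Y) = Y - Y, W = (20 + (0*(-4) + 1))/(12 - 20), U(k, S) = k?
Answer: 273/8 ≈ 34.125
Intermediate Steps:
W = -21/8 (W = (20 + (0 + 1))/(-8) = (20 + 1)*(-1/8) = 21*(-1/8) = -21/8 ≈ -2.6250)
C(D, Y) = 0
C(U(-1, 4), -1) - 13*W = 0 - 13*(-21/8) = 0 + 273/8 = 273/8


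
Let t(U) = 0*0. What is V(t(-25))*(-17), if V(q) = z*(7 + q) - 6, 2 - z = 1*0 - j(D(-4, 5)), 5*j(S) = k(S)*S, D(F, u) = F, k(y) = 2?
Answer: 272/5 ≈ 54.400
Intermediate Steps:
j(S) = 2*S/5 (j(S) = (2*S)/5 = 2*S/5)
z = ⅖ (z = 2 - (1*0 - 2*(-4)/5) = 2 - (0 - 1*(-8/5)) = 2 - (0 + 8/5) = 2 - 1*8/5 = 2 - 8/5 = ⅖ ≈ 0.40000)
t(U) = 0
V(q) = -16/5 + 2*q/5 (V(q) = 2*(7 + q)/5 - 6 = (14/5 + 2*q/5) - 6 = -16/5 + 2*q/5)
V(t(-25))*(-17) = (-16/5 + (⅖)*0)*(-17) = (-16/5 + 0)*(-17) = -16/5*(-17) = 272/5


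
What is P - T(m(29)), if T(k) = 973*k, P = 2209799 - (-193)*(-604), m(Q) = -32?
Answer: 2124363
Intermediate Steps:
P = 2093227 (P = 2209799 - 1*116572 = 2209799 - 116572 = 2093227)
P - T(m(29)) = 2093227 - 973*(-32) = 2093227 - 1*(-31136) = 2093227 + 31136 = 2124363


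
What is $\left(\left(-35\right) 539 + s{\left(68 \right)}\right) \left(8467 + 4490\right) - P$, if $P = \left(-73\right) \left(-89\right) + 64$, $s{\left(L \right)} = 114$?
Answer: $-242963268$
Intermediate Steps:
$P = 6561$ ($P = 6497 + 64 = 6561$)
$\left(\left(-35\right) 539 + s{\left(68 \right)}\right) \left(8467 + 4490\right) - P = \left(\left(-35\right) 539 + 114\right) \left(8467 + 4490\right) - 6561 = \left(-18865 + 114\right) 12957 - 6561 = \left(-18751\right) 12957 - 6561 = -242956707 - 6561 = -242963268$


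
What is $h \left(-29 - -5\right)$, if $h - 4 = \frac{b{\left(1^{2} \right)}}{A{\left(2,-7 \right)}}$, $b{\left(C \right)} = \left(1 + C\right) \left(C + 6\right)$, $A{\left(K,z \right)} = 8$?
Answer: $-138$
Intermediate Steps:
$b{\left(C \right)} = \left(1 + C\right) \left(6 + C\right)$
$h = \frac{23}{4}$ ($h = 4 + \frac{6 + \left(1^{2}\right)^{2} + 7 \cdot 1^{2}}{8} = 4 + \left(6 + 1^{2} + 7 \cdot 1\right) \frac{1}{8} = 4 + \left(6 + 1 + 7\right) \frac{1}{8} = 4 + 14 \cdot \frac{1}{8} = 4 + \frac{7}{4} = \frac{23}{4} \approx 5.75$)
$h \left(-29 - -5\right) = \frac{23 \left(-29 - -5\right)}{4} = \frac{23 \left(-29 + \left(-5 + 10\right)\right)}{4} = \frac{23 \left(-29 + 5\right)}{4} = \frac{23}{4} \left(-24\right) = -138$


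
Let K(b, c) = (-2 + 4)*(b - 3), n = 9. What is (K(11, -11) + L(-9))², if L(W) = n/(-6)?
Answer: 841/4 ≈ 210.25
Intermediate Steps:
K(b, c) = -6 + 2*b (K(b, c) = 2*(-3 + b) = -6 + 2*b)
L(W) = -3/2 (L(W) = 9/(-6) = 9*(-⅙) = -3/2)
(K(11, -11) + L(-9))² = ((-6 + 2*11) - 3/2)² = ((-6 + 22) - 3/2)² = (16 - 3/2)² = (29/2)² = 841/4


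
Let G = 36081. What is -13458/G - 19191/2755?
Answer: -12798373/1743915 ≈ -7.3389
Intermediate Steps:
-13458/G - 19191/2755 = -13458/36081 - 19191/2755 = -13458*1/36081 - 19191*1/2755 = -4486/12027 - 19191/2755 = -12798373/1743915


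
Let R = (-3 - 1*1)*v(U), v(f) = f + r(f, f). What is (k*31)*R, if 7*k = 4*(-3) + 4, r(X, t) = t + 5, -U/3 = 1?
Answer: -992/7 ≈ -141.71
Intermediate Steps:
U = -3 (U = -3*1 = -3)
r(X, t) = 5 + t
v(f) = 5 + 2*f (v(f) = f + (5 + f) = 5 + 2*f)
k = -8/7 (k = (4*(-3) + 4)/7 = (-12 + 4)/7 = (⅐)*(-8) = -8/7 ≈ -1.1429)
R = 4 (R = (-3 - 1*1)*(5 + 2*(-3)) = (-3 - 1)*(5 - 6) = -4*(-1) = 4)
(k*31)*R = -8/7*31*4 = -248/7*4 = -992/7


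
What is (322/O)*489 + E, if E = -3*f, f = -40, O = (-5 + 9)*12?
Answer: 27203/8 ≈ 3400.4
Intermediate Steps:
O = 48 (O = 4*12 = 48)
E = 120 (E = -3*(-40) = 120)
(322/O)*489 + E = (322/48)*489 + 120 = (322*(1/48))*489 + 120 = (161/24)*489 + 120 = 26243/8 + 120 = 27203/8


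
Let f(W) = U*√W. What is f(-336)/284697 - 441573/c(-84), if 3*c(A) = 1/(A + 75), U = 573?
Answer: 11922471 + 764*I*√21/94899 ≈ 1.1922e+7 + 0.036893*I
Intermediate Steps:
c(A) = 1/(3*(75 + A)) (c(A) = 1/(3*(A + 75)) = 1/(3*(75 + A)))
f(W) = 573*√W
f(-336)/284697 - 441573/c(-84) = (573*√(-336))/284697 - 441573/(1/(3*(75 - 84))) = (573*(4*I*√21))*(1/284697) - 441573/((⅓)/(-9)) = (2292*I*√21)*(1/284697) - 441573/((⅓)*(-⅑)) = 764*I*√21/94899 - 441573/(-1/27) = 764*I*√21/94899 - 441573*(-27) = 764*I*√21/94899 + 11922471 = 11922471 + 764*I*√21/94899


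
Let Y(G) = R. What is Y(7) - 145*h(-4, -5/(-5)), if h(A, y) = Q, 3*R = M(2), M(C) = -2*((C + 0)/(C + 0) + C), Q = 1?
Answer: -147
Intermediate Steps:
M(C) = -2 - 2*C (M(C) = -2*(C/C + C) = -2*(1 + C) = -2 - 2*C)
R = -2 (R = (-2 - 2*2)/3 = (-2 - 4)/3 = (1/3)*(-6) = -2)
Y(G) = -2
h(A, y) = 1
Y(7) - 145*h(-4, -5/(-5)) = -2 - 145*1 = -2 - 145 = -147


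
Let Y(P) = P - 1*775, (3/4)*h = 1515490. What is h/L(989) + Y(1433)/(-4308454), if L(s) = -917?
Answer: -13058838809999/5926278477 ≈ -2203.5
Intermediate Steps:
h = 6061960/3 (h = (4/3)*1515490 = 6061960/3 ≈ 2.0207e+6)
Y(P) = -775 + P (Y(P) = P - 775 = -775 + P)
h/L(989) + Y(1433)/(-4308454) = (6061960/3)/(-917) + (-775 + 1433)/(-4308454) = (6061960/3)*(-1/917) + 658*(-1/4308454) = -6061960/2751 - 329/2154227 = -13058838809999/5926278477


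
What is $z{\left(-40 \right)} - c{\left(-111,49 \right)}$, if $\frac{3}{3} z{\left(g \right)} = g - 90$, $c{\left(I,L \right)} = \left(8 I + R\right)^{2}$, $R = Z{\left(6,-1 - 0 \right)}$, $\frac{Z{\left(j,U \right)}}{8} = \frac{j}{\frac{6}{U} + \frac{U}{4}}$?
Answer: $- \frac{501482914}{625} \approx -8.0237 \cdot 10^{5}$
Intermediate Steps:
$Z{\left(j,U \right)} = \frac{8 j}{\frac{6}{U} + \frac{U}{4}}$ ($Z{\left(j,U \right)} = 8 \frac{j}{\frac{6}{U} + \frac{U}{4}} = \frac{8 j}{\frac{6}{U} + \frac{U}{4}}$)
$R = - \frac{192}{25}$ ($R = 32 \left(-1 - 0\right) 6 \frac{1}{24 + \left(-1 - 0\right)^{2}} = 32 \left(-1 + 0\right) 6 \frac{1}{24 + \left(-1 + 0\right)^{2}} = 32 \left(-1\right) 6 \frac{1}{24 + \left(-1\right)^{2}} = 32 \left(-1\right) 6 \frac{1}{24 + 1} = 32 \left(-1\right) 6 \cdot \frac{1}{25} = - \frac{192}{25} \approx -7.68$)
$c{\left(I,L \right)} = \left(- \frac{192}{25} + 8 I\right)^{2}$ ($c{\left(I,L \right)} = \left(8 I - \frac{192}{25}\right)^{2} = \left(- \frac{192}{25} + 8 I\right)^{2}$)
$z{\left(g \right)} = -90 + g$ ($z{\left(g \right)} = g - 90 = -90 + g$)
$z{\left(-40 \right)} - c{\left(-111,49 \right)} = \left(-90 - 40\right) - \frac{64 \left(-24 + 25 \left(-111\right)\right)^{2}}{625} = -130 - \frac{64 \left(-24 - 2775\right)^{2}}{625} = -130 - \frac{64 \left(-2799\right)^{2}}{625} = -130 - \frac{64}{625} \cdot 7834401 = -130 - \frac{501401664}{625} = - \frac{501482914}{625}$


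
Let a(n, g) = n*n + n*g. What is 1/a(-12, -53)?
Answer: 1/780 ≈ 0.0012821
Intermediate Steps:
a(n, g) = n² + g*n
1/a(-12, -53) = 1/(-12*(-53 - 12)) = 1/(-12*(-65)) = 1/780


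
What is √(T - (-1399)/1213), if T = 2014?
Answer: √2965034153/1213 ≈ 44.890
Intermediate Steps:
√(T - (-1399)/1213) = √(2014 - (-1399)/1213) = √(2014 - 1*(-1399/1213)) = √(2014 + 1399/1213) = √(2444381/1213) = √2965034153/1213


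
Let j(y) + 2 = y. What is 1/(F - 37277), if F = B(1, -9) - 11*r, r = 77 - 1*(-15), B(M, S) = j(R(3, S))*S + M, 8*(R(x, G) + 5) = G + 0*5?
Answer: -8/305719 ≈ -2.6168e-5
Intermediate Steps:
R(x, G) = -5 + G/8 (R(x, G) = -5 + (G + 0*5)/8 = -5 + (G + 0)/8 = -5 + G/8)
j(y) = -2 + y
B(M, S) = M + S*(-7 + S/8) (B(M, S) = (-2 + (-5 + S/8))*S + M = (-7 + S/8)*S + M = S*(-7 + S/8) + M = M + S*(-7 + S/8))
r = 92 (r = 77 + 15 = 92)
F = -7503/8 (F = (1 + (1/8)*(-9)*(-56 - 9)) - 11*92 = (1 + (1/8)*(-9)*(-65)) - 1012 = (1 + 585/8) - 1012 = 593/8 - 1012 = -7503/8 ≈ -937.88)
1/(F - 37277) = 1/(-7503/8 - 37277) = 1/(-305719/8) = -8/305719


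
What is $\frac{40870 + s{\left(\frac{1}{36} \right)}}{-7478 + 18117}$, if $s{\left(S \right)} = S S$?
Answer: $\frac{52967521}{13788144} \approx 3.8415$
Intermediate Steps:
$s{\left(S \right)} = S^{2}$
$\frac{40870 + s{\left(\frac{1}{36} \right)}}{-7478 + 18117} = \frac{40870 + \left(\frac{1}{36}\right)^{2}}{-7478 + 18117} = \frac{40870 + \left(\frac{1}{36}\right)^{2}}{10639} = \left(40870 + \frac{1}{1296}\right) \frac{1}{10639} = \frac{52967521}{1296} \cdot \frac{1}{10639} = \frac{52967521}{13788144}$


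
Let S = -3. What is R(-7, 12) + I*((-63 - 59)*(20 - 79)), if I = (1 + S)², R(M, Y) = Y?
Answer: 28804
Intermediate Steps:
I = 4 (I = (1 - 3)² = (-2)² = 4)
R(-7, 12) + I*((-63 - 59)*(20 - 79)) = 12 + 4*((-63 - 59)*(20 - 79)) = 12 + 4*(-122*(-59)) = 12 + 4*7198 = 12 + 28792 = 28804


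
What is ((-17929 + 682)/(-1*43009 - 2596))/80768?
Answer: 17247/3683424640 ≈ 4.6823e-6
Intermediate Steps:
((-17929 + 682)/(-1*43009 - 2596))/80768 = -17247/(-43009 - 2596)*(1/80768) = -17247/(-45605)*(1/80768) = -17247*(-1/45605)*(1/80768) = (17247/45605)*(1/80768) = 17247/3683424640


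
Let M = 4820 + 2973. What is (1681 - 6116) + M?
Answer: 3358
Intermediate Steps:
M = 7793
(1681 - 6116) + M = (1681 - 6116) + 7793 = -4435 + 7793 = 3358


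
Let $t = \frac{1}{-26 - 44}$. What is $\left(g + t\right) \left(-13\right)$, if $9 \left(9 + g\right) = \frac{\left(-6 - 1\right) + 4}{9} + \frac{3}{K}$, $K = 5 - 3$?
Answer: $\frac{109148}{945} \approx 115.5$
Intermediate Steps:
$t = - \frac{1}{70}$ ($t = \frac{1}{-70} = - \frac{1}{70} \approx -0.014286$)
$K = 2$ ($K = 5 - 3 = 2$)
$g = - \frac{479}{54}$ ($g = -9 + \frac{\frac{\left(-6 - 1\right) + 4}{9} + \frac{3}{2}}{9} = -9 + \frac{\left(-7 + 4\right) \frac{1}{9} + 3 \cdot \frac{1}{2}}{9} = -9 + \frac{\left(-3\right) \frac{1}{9} + \frac{3}{2}}{9} = -9 + \frac{- \frac{1}{3} + \frac{3}{2}}{9} = -9 + \frac{1}{9} \cdot \frac{7}{6} = -9 + \frac{7}{54} = - \frac{479}{54} \approx -8.8704$)
$\left(g + t\right) \left(-13\right) = \left(- \frac{479}{54} - \frac{1}{70}\right) \left(-13\right) = \left(- \frac{8396}{945}\right) \left(-13\right) = \frac{109148}{945}$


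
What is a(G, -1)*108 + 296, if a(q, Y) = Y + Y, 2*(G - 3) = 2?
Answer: 80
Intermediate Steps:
G = 4 (G = 3 + (1/2)*2 = 3 + 1 = 4)
a(q, Y) = 2*Y
a(G, -1)*108 + 296 = (2*(-1))*108 + 296 = -2*108 + 296 = -216 + 296 = 80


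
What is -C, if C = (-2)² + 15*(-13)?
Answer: 191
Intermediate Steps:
C = -191 (C = 4 - 195 = -191)
-C = -1*(-191) = 191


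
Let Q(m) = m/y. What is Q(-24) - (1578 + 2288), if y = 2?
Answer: -3878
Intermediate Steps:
Q(m) = m/2
Q(-24) - (1578 + 2288) = (½)*(-24) - (1578 + 2288) = -12 - 1*3866 = -12 - 3866 = -3878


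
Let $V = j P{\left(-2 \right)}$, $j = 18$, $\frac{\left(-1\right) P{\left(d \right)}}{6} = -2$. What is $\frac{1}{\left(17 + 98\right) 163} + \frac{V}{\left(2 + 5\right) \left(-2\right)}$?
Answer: $- \frac{2024453}{131215} \approx -15.429$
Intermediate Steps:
$P{\left(d \right)} = 12$ ($P{\left(d \right)} = \left(-6\right) \left(-2\right) = 12$)
$V = 216$ ($V = 18 \cdot 12 = 216$)
$\frac{1}{\left(17 + 98\right) 163} + \frac{V}{\left(2 + 5\right) \left(-2\right)} = \frac{1}{\left(17 + 98\right) 163} + \frac{216}{\left(2 + 5\right) \left(-2\right)} = \frac{1}{115} \cdot \frac{1}{163} + \frac{216}{7 \left(-2\right)} = \frac{1}{115} \cdot \frac{1}{163} + \frac{216}{-14} = \frac{1}{18745} + 216 \left(- \frac{1}{14}\right) = \frac{1}{18745} - \frac{108}{7} = - \frac{2024453}{131215}$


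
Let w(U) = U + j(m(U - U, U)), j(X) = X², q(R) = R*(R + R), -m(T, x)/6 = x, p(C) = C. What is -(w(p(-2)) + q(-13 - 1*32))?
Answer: -4192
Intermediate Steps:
m(T, x) = -6*x
q(R) = 2*R² (q(R) = R*(2*R) = 2*R²)
w(U) = U + 36*U² (w(U) = U + (-6*U)² = U + 36*U²)
-(w(p(-2)) + q(-13 - 1*32)) = -(-2*(1 + 36*(-2)) + 2*(-13 - 1*32)²) = -(-2*(1 - 72) + 2*(-13 - 32)²) = -(-2*(-71) + 2*(-45)²) = -(142 + 2*2025) = -(142 + 4050) = -1*4192 = -4192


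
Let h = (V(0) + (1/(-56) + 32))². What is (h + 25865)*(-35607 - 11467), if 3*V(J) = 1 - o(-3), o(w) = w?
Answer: -17919663557753/14112 ≈ -1.2698e+9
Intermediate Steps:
V(J) = 4/3 (V(J) = (1 - 1*(-3))/3 = (1 + 3)/3 = (⅓)*4 = 4/3)
h = 31326409/28224 (h = (4/3 + (1/(-56) + 32))² = (4/3 + (-1/56 + 32))² = (4/3 + 1791/56)² = (5597/168)² = 31326409/28224 ≈ 1109.9)
(h + 25865)*(-35607 - 11467) = (31326409/28224 + 25865)*(-35607 - 11467) = (761340169/28224)*(-47074) = -17919663557753/14112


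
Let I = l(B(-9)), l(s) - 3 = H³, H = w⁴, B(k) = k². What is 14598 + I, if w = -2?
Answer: 18697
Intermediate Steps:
H = 16 (H = (-2)⁴ = 16)
l(s) = 4099 (l(s) = 3 + 16³ = 3 + 4096 = 4099)
I = 4099
14598 + I = 14598 + 4099 = 18697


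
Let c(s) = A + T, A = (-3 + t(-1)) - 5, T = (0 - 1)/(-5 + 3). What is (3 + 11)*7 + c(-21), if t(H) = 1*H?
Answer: 179/2 ≈ 89.500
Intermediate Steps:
t(H) = H
T = 1/2 (T = -1/(-2) = -1*(-1/2) = 1/2 ≈ 0.50000)
A = -9 (A = (-3 - 1) - 5 = -4 - 5 = -9)
c(s) = -17/2 (c(s) = -9 + 1/2 = -17/2)
(3 + 11)*7 + c(-21) = (3 + 11)*7 - 17/2 = 14*7 - 17/2 = 98 - 17/2 = 179/2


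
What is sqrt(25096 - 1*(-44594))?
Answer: sqrt(69690) ≈ 263.99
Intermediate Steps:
sqrt(25096 - 1*(-44594)) = sqrt(25096 + 44594) = sqrt(69690)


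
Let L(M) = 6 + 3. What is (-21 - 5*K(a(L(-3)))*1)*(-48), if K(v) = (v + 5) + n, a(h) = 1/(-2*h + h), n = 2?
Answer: 7984/3 ≈ 2661.3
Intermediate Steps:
L(M) = 9
a(h) = -1/h (a(h) = 1/(-h) = -1/h)
K(v) = 7 + v (K(v) = (v + 5) + 2 = (5 + v) + 2 = 7 + v)
(-21 - 5*K(a(L(-3)))*1)*(-48) = (-21 - 5*(7 - 1/9)*1)*(-48) = (-21 - 5*(7 - 1*⅑)*1)*(-48) = (-21 - 5*(7 - ⅑)*1)*(-48) = (-21 - 5*62/9*1)*(-48) = (-21 - 310/9*1)*(-48) = (-21 - 310/9)*(-48) = -499/9*(-48) = 7984/3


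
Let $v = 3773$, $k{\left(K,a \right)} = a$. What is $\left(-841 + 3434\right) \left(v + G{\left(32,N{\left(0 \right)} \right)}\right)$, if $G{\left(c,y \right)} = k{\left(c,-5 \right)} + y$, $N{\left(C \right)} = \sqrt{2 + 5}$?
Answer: $9770424 + 2593 \sqrt{7} \approx 9.7773 \cdot 10^{6}$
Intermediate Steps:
$N{\left(C \right)} = \sqrt{7}$
$G{\left(c,y \right)} = -5 + y$
$\left(-841 + 3434\right) \left(v + G{\left(32,N{\left(0 \right)} \right)}\right) = \left(-841 + 3434\right) \left(3773 - \left(5 - \sqrt{7}\right)\right) = 2593 \left(3768 + \sqrt{7}\right) = 9770424 + 2593 \sqrt{7}$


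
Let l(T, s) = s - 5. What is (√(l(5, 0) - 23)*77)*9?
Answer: 1386*I*√7 ≈ 3667.0*I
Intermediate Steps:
l(T, s) = -5 + s
(√(l(5, 0) - 23)*77)*9 = (√((-5 + 0) - 23)*77)*9 = (√(-5 - 23)*77)*9 = (√(-28)*77)*9 = ((2*I*√7)*77)*9 = (154*I*√7)*9 = 1386*I*√7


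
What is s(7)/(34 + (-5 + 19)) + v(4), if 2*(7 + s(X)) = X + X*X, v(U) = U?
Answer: 71/16 ≈ 4.4375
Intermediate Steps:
s(X) = -7 + X/2 + X²/2 (s(X) = -7 + (X + X*X)/2 = -7 + (X + X²)/2 = -7 + (X/2 + X²/2) = -7 + X/2 + X²/2)
s(7)/(34 + (-5 + 19)) + v(4) = (-7 + (½)*7 + (½)*7²)/(34 + (-5 + 19)) + 4 = (-7 + 7/2 + (½)*49)/(34 + 14) + 4 = (-7 + 7/2 + 49/2)/48 + 4 = 21*(1/48) + 4 = 7/16 + 4 = 71/16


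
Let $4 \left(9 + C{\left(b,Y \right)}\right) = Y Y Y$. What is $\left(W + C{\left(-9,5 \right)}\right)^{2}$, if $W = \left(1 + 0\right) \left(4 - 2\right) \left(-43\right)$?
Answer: $\frac{65025}{16} \approx 4064.1$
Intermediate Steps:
$C{\left(b,Y \right)} = -9 + \frac{Y^{3}}{4}$ ($C{\left(b,Y \right)} = -9 + \frac{Y Y Y}{4} = -9 + \frac{Y^{2} Y}{4} = -9 + \frac{Y^{3}}{4}$)
$W = -86$ ($W = 1 \cdot 2 \left(-43\right) = 2 \left(-43\right) = -86$)
$\left(W + C{\left(-9,5 \right)}\right)^{2} = \left(-86 - \left(9 - \frac{5^{3}}{4}\right)\right)^{2} = \left(-86 + \left(-9 + \frac{1}{4} \cdot 125\right)\right)^{2} = \left(-86 + \left(-9 + \frac{125}{4}\right)\right)^{2} = \left(-86 + \frac{89}{4}\right)^{2} = \left(- \frac{255}{4}\right)^{2} = \frac{65025}{16}$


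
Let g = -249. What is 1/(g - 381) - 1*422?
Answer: -265861/630 ≈ -422.00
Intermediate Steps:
1/(g - 381) - 1*422 = 1/(-249 - 381) - 1*422 = 1/(-630) - 422 = -1/630 - 422 = -265861/630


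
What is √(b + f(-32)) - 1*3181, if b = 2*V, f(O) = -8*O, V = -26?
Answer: -3181 + 2*√51 ≈ -3166.7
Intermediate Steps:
b = -52 (b = 2*(-26) = -52)
√(b + f(-32)) - 1*3181 = √(-52 - 8*(-32)) - 1*3181 = √(-52 + 256) - 3181 = √204 - 3181 = 2*√51 - 3181 = -3181 + 2*√51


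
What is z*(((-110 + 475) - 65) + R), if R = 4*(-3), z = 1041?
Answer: 299808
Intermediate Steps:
R = -12
z*(((-110 + 475) - 65) + R) = 1041*(((-110 + 475) - 65) - 12) = 1041*((365 - 65) - 12) = 1041*(300 - 12) = 1041*288 = 299808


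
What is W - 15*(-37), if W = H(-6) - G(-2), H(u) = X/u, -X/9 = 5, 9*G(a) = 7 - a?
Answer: 1123/2 ≈ 561.50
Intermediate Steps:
G(a) = 7/9 - a/9 (G(a) = (7 - a)/9 = 7/9 - a/9)
X = -45 (X = -9*5 = -45)
H(u) = -45/u
W = 13/2 (W = -45/(-6) - (7/9 - ⅑*(-2)) = -45*(-⅙) - (7/9 + 2/9) = 15/2 - 1*1 = 15/2 - 1 = 13/2 ≈ 6.5000)
W - 15*(-37) = 13/2 - 15*(-37) = 13/2 + 555 = 1123/2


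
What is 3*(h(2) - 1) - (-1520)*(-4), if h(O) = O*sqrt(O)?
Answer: -6083 + 6*sqrt(2) ≈ -6074.5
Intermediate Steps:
h(O) = O**(3/2)
3*(h(2) - 1) - (-1520)*(-4) = 3*(2**(3/2) - 1) - (-1520)*(-4) = 3*(2*sqrt(2) - 1) - 152*40 = 3*(-1 + 2*sqrt(2)) - 6080 = (-3 + 6*sqrt(2)) - 6080 = -6083 + 6*sqrt(2)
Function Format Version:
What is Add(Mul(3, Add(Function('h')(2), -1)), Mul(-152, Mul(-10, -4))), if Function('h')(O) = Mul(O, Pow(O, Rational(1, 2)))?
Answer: Add(-6083, Mul(6, Pow(2, Rational(1, 2)))) ≈ -6074.5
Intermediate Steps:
Function('h')(O) = Pow(O, Rational(3, 2))
Add(Mul(3, Add(Function('h')(2), -1)), Mul(-152, Mul(-10, -4))) = Add(Mul(3, Add(Pow(2, Rational(3, 2)), -1)), Mul(-152, Mul(-10, -4))) = Add(Mul(3, Add(Mul(2, Pow(2, Rational(1, 2))), -1)), Mul(-152, 40)) = Add(Mul(3, Add(-1, Mul(2, Pow(2, Rational(1, 2))))), -6080) = Add(Add(-3, Mul(6, Pow(2, Rational(1, 2)))), -6080) = Add(-6083, Mul(6, Pow(2, Rational(1, 2))))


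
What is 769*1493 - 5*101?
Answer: 1147612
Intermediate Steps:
769*1493 - 5*101 = 1148117 - 505 = 1147612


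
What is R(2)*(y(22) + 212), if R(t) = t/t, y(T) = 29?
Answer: 241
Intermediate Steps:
R(t) = 1
R(2)*(y(22) + 212) = 1*(29 + 212) = 1*241 = 241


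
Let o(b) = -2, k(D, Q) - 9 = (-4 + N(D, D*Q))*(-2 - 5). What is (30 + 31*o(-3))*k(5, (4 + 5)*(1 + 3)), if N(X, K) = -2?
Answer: -1632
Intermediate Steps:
k(D, Q) = 51 (k(D, Q) = 9 + (-4 - 2)*(-2 - 5) = 9 - 6*(-7) = 9 + 42 = 51)
(30 + 31*o(-3))*k(5, (4 + 5)*(1 + 3)) = (30 + 31*(-2))*51 = (30 - 62)*51 = -32*51 = -1632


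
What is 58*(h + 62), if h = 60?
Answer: 7076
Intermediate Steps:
58*(h + 62) = 58*(60 + 62) = 58*122 = 7076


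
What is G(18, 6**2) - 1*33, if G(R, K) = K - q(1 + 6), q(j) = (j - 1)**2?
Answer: -33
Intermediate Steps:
q(j) = (-1 + j)**2
G(R, K) = -36 + K (G(R, K) = K - (-1 + (1 + 6))**2 = K - (-1 + 7)**2 = K - 1*6**2 = K - 1*36 = K - 36 = -36 + K)
G(18, 6**2) - 1*33 = (-36 + 6**2) - 1*33 = (-36 + 36) - 33 = 0 - 33 = -33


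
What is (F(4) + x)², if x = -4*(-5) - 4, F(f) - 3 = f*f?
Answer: 1225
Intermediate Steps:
F(f) = 3 + f² (F(f) = 3 + f*f = 3 + f²)
x = 16 (x = 20 - 4 = 16)
(F(4) + x)² = ((3 + 4²) + 16)² = ((3 + 16) + 16)² = (19 + 16)² = 35² = 1225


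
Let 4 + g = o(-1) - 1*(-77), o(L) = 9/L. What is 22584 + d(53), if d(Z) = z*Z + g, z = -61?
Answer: 19415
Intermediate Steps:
g = 64 (g = -4 + (9/(-1) - 1*(-77)) = -4 + (9*(-1) + 77) = -4 + (-9 + 77) = -4 + 68 = 64)
d(Z) = 64 - 61*Z (d(Z) = -61*Z + 64 = 64 - 61*Z)
22584 + d(53) = 22584 + (64 - 61*53) = 22584 + (64 - 3233) = 22584 - 3169 = 19415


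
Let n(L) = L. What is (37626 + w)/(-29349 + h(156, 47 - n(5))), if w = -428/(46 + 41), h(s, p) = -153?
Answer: -1636517/1283337 ≈ -1.2752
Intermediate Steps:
w = -428/87 ≈ -4.9195
(37626 + w)/(-29349 + h(156, 47 - n(5))) = (37626 - 428/87)/(-29349 - 153) = (3273034/87)/(-29502) = (3273034/87)*(-1/29502) = -1636517/1283337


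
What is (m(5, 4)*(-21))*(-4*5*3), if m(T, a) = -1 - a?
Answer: -6300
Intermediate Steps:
(m(5, 4)*(-21))*(-4*5*3) = ((-1 - 1*4)*(-21))*(-4*5*3) = ((-1 - 4)*(-21))*(-20*3) = -5*(-21)*(-60) = 105*(-60) = -6300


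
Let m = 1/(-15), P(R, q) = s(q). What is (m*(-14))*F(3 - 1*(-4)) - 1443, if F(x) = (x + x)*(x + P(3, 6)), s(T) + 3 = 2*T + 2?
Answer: -6039/5 ≈ -1207.8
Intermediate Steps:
s(T) = -1 + 2*T (s(T) = -3 + (2*T + 2) = -3 + (2 + 2*T) = -1 + 2*T)
P(R, q) = -1 + 2*q
m = -1/15 ≈ -0.066667
F(x) = 2*x*(11 + x) (F(x) = (x + x)*(x + (-1 + 2*6)) = (2*x)*(x + (-1 + 12)) = (2*x)*(x + 11) = (2*x)*(11 + x) = 2*x*(11 + x))
(m*(-14))*F(3 - 1*(-4)) - 1443 = (-1/15*(-14))*(2*(3 - 1*(-4))*(11 + (3 - 1*(-4)))) - 1443 = 14*(2*(3 + 4)*(11 + (3 + 4)))/15 - 1443 = 14*(2*7*(11 + 7))/15 - 1443 = 14*(2*7*18)/15 - 1443 = (14/15)*252 - 1443 = 1176/5 - 1443 = -6039/5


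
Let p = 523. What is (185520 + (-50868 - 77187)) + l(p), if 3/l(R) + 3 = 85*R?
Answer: 2554434183/44452 ≈ 57465.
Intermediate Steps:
l(R) = 3/(-3 + 85*R)
(185520 + (-50868 - 77187)) + l(p) = (185520 + (-50868 - 77187)) + 3/(-3 + 85*523) = (185520 - 128055) + 3/(-3 + 44455) = 57465 + 3/44452 = 2554434183/44452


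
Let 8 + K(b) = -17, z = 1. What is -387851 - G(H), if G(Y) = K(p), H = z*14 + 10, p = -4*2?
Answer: -387826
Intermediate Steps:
p = -8
K(b) = -25 (K(b) = -8 - 17 = -25)
H = 24 (H = 1*14 + 10 = 14 + 10 = 24)
G(Y) = -25
-387851 - G(H) = -387851 - 1*(-25) = -387851 + 25 = -387826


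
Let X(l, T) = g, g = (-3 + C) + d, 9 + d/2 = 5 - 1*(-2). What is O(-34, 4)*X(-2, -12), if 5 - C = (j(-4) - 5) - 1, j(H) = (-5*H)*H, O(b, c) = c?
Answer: 336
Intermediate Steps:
j(H) = -5*H**2
d = -4 (d = -18 + 2*(5 - 1*(-2)) = -18 + 2*(5 + 2) = -18 + 2*7 = -18 + 14 = -4)
C = 91 (C = 5 - ((-5*(-4)**2 - 5) - 1) = 5 - ((-5*16 - 5) - 1) = 5 - ((-80 - 5) - 1) = 5 - (-85 - 1) = 5 - 1*(-86) = 5 + 86 = 91)
g = 84 (g = (-3 + 91) - 4 = 88 - 4 = 84)
X(l, T) = 84
O(-34, 4)*X(-2, -12) = 4*84 = 336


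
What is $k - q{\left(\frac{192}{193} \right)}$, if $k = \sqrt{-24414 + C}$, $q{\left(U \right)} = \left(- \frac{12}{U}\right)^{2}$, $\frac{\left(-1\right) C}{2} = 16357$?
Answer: $- \frac{37249}{256} + 2 i \sqrt{14282} \approx -145.5 + 239.01 i$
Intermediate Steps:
$C = -32714$ ($C = \left(-2\right) 16357 = -32714$)
$q{\left(U \right)} = \frac{144}{U^{2}}$
$k = 2 i \sqrt{14282}$ ($k = \sqrt{-24414 - 32714} = \sqrt{-57128} = 2 i \sqrt{14282} \approx 239.01 i$)
$k - q{\left(\frac{192}{193} \right)} = 2 i \sqrt{14282} - \frac{144}{\frac{36864}{37249}} = 2 i \sqrt{14282} - 144 \cdot \frac{37249}{36864} = 2 i \sqrt{14282} - \frac{37249}{256} = - \frac{37249}{256} + 2 i \sqrt{14282}$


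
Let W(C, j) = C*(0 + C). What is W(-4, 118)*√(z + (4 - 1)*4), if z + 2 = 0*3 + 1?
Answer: 16*√11 ≈ 53.066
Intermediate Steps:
W(C, j) = C² (W(C, j) = C*C = C²)
z = -1 (z = -2 + (0*3 + 1) = -2 + (0 + 1) = -2 + 1 = -1)
W(-4, 118)*√(z + (4 - 1)*4) = (-4)²*√(-1 + (4 - 1)*4) = 16*√(-1 + 3*4) = 16*√(-1 + 12) = 16*√11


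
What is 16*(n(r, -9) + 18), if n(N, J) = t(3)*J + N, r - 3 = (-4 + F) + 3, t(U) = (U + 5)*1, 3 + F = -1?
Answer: -896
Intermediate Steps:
F = -4 (F = -3 - 1 = -4)
t(U) = 5 + U (t(U) = (5 + U)*1 = 5 + U)
r = -2 (r = 3 + ((-4 - 4) + 3) = 3 + (-8 + 3) = 3 - 5 = -2)
n(N, J) = N + 8*J (n(N, J) = (5 + 3)*J + N = 8*J + N = N + 8*J)
16*(n(r, -9) + 18) = 16*((-2 + 8*(-9)) + 18) = 16*((-2 - 72) + 18) = 16*(-74 + 18) = 16*(-56) = -896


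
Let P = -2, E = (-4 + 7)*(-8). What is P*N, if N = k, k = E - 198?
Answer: 444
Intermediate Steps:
E = -24 (E = 3*(-8) = -24)
k = -222 (k = -24 - 198 = -222)
N = -222
P*N = -2*(-222) = 444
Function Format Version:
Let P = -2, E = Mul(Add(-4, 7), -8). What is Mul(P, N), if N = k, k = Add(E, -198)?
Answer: 444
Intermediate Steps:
E = -24 (E = Mul(3, -8) = -24)
k = -222 (k = Add(-24, -198) = -222)
N = -222
Mul(P, N) = Mul(-2, -222) = 444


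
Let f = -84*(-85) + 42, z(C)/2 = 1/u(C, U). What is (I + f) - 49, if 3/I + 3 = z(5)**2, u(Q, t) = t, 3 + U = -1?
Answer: 78451/11 ≈ 7131.9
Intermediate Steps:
U = -4 (U = -3 - 1 = -4)
z(C) = -1/2 (z(C) = 2/(-4) = 2*(-1/4) = -1/2)
f = 7182 (f = 7140 + 42 = 7182)
I = -12/11 (I = 3/(-3 + (-1/2)**2) = 3/(-3 + 1/4) = 3/(-11/4) = 3*(-4/11) = -12/11 ≈ -1.0909)
(I + f) - 49 = (-12/11 + 7182) - 49 = 78990/11 - 49 = 78451/11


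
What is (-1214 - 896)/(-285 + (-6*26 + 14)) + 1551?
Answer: 664387/427 ≈ 1555.9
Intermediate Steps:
(-1214 - 896)/(-285 + (-6*26 + 14)) + 1551 = -2110/(-285 + (-156 + 14)) + 1551 = -2110/(-285 - 142) + 1551 = -2110/(-427) + 1551 = -2110*(-1/427) + 1551 = 2110/427 + 1551 = 664387/427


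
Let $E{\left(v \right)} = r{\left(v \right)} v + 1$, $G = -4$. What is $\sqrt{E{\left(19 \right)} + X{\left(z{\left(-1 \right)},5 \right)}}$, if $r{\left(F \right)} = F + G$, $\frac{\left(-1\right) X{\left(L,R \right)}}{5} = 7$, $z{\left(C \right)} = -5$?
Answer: $\sqrt{251} \approx 15.843$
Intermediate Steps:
$X{\left(L,R \right)} = -35$ ($X{\left(L,R \right)} = \left(-5\right) 7 = -35$)
$r{\left(F \right)} = -4 + F$ ($r{\left(F \right)} = F - 4 = -4 + F$)
$E{\left(v \right)} = 1 + v \left(-4 + v\right)$ ($E{\left(v \right)} = \left(-4 + v\right) v + 1 = v \left(-4 + v\right) + 1 = 1 + v \left(-4 + v\right)$)
$\sqrt{E{\left(19 \right)} + X{\left(z{\left(-1 \right)},5 \right)}} = \sqrt{\left(1 + 19 \left(-4 + 19\right)\right) - 35} = \sqrt{\left(1 + 19 \cdot 15\right) - 35} = \sqrt{\left(1 + 285\right) - 35} = \sqrt{286 - 35} = \sqrt{251}$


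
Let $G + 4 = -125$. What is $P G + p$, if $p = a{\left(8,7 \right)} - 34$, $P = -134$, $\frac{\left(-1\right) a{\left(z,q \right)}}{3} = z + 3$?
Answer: $17219$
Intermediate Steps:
$a{\left(z,q \right)} = -9 - 3 z$ ($a{\left(z,q \right)} = - 3 \left(z + 3\right) = - 3 \left(3 + z\right) = -9 - 3 z$)
$G = -129$ ($G = -4 - 125 = -129$)
$p = -67$ ($p = \left(-9 - 24\right) - 34 = -33 - 34 = -67$)
$P G + p = \left(-134\right) \left(-129\right) - 67 = 17286 - 67 = 17219$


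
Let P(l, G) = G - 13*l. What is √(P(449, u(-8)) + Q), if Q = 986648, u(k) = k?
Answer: √980803 ≈ 990.36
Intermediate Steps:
√(P(449, u(-8)) + Q) = √((-8 - 13*449) + 986648) = √((-8 - 5837) + 986648) = √(-5845 + 986648) = √980803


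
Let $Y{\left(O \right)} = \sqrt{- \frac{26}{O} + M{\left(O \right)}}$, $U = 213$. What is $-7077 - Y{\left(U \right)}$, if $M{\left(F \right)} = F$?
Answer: $-7077 - \frac{\sqrt{9658059}}{213} \approx -7091.6$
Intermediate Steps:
$Y{\left(O \right)} = \sqrt{O - \frac{26}{O}}$ ($Y{\left(O \right)} = \sqrt{- \frac{26}{O} + O} = \sqrt{O - \frac{26}{O}}$)
$-7077 - Y{\left(U \right)} = -7077 - \sqrt{213 - \frac{26}{213}} = -7077 - \sqrt{\frac{45343}{213}} = -7077 - \frac{\sqrt{9658059}}{213}$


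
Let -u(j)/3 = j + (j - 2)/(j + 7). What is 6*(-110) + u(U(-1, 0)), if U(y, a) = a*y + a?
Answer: -4614/7 ≈ -659.14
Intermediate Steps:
U(y, a) = a + a*y
u(j) = -3*j - 3*(-2 + j)/(7 + j) (u(j) = -3*(j + (j - 2)/(j + 7)) = -3*(j + (-2 + j)/(7 + j)) = -3*j - 3*(-2 + j)/(7 + j))
6*(-110) + u(U(-1, 0)) = 6*(-110) + 3*(2 - (0*(1 - 1))² - 0*(1 - 1))/(7 + 0*(1 - 1)) = -660 + 3*(2 - (0*0)² - 0*0)/(7 + 0*0) = -660 + 3*(2 - 1*0² - 8*0)/(7 + 0) = -660 + 3*(2 - 1*0 + 0)/7 = -660 + 3*(⅐)*(2 + 0 + 0) = -660 + 3*(⅐)*2 = -660 + 6/7 = -4614/7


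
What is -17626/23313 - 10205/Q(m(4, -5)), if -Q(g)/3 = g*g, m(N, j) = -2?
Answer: 79232551/93252 ≈ 849.66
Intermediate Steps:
Q(g) = -3*g² (Q(g) = -3*g*g = -3*g²)
-17626/23313 - 10205/Q(m(4, -5)) = -17626/23313 - 10205/((-3*(-2)²)) = -17626*1/23313 - 10205/((-3*4)) = -17626/23313 - 10205/(-12) = -17626/23313 - 10205*(-1/12) = -17626/23313 + 10205/12 = 79232551/93252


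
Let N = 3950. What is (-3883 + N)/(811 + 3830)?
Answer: 67/4641 ≈ 0.014437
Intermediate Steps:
(-3883 + N)/(811 + 3830) = (-3883 + 3950)/(811 + 3830) = 67/4641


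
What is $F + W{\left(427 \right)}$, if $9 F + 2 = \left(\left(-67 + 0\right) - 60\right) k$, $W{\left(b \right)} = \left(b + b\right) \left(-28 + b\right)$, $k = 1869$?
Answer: $\frac{2829349}{9} \approx 3.1437 \cdot 10^{5}$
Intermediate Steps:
$W{\left(b \right)} = 2 b \left(-28 + b\right)$
$F = - \frac{237365}{9}$ ($F = - \frac{2}{9} + \frac{\left(\left(-67 + 0\right) - 60\right) 1869}{9} = - \frac{2}{9} + \frac{\left(-67 - 60\right) 1869}{9} = - \frac{2}{9} + \frac{\left(-127\right) 1869}{9} = - \frac{2}{9} + \frac{1}{9} \left(-237363\right) = - \frac{2}{9} - \frac{79121}{3} = - \frac{237365}{9} \approx -26374.0$)
$F + W{\left(427 \right)} = - \frac{237365}{9} + 2 \cdot 427 \left(-28 + 427\right) = - \frac{237365}{9} + 2 \cdot 427 \cdot 399 = - \frac{237365}{9} + 340746 = \frac{2829349}{9}$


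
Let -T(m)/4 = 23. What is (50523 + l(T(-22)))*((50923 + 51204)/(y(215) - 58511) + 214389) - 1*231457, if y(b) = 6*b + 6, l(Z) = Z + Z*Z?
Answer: 144480503177281/11443 ≈ 1.2626e+10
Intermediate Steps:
T(m) = -92 (T(m) = -4*23 = -92)
l(Z) = Z + Z**2
y(b) = 6 + 6*b
(50523 + l(T(-22)))*((50923 + 51204)/(y(215) - 58511) + 214389) - 1*231457 = (50523 - 92*(1 - 92))*((50923 + 51204)/((6 + 6*215) - 58511) + 214389) - 1*231457 = (50523 - 92*(-91))*(102127/((6 + 1290) - 58511) + 214389) - 231457 = (50523 + 8372)*(102127/(1296 - 58511) + 214389) - 231457 = 58895*(102127/(-57215) + 214389) - 231457 = 58895*(102127*(-1/57215) + 214389) - 231457 = 58895*(-102127/57215 + 214389) - 231457 = 58895*(12266164508/57215) - 231457 = 144483151739732/11443 - 231457 = 144480503177281/11443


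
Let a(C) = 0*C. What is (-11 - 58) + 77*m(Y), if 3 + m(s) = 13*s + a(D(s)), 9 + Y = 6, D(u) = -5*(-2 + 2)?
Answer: -3303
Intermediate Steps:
D(u) = 0 (D(u) = -5*0 = 0)
a(C) = 0
Y = -3 (Y = -9 + 6 = -3)
m(s) = -3 + 13*s (m(s) = -3 + (13*s + 0) = -3 + 13*s)
(-11 - 58) + 77*m(Y) = (-11 - 58) + 77*(-3 + 13*(-3)) = -69 + 77*(-3 - 39) = -69 + 77*(-42) = -69 - 3234 = -3303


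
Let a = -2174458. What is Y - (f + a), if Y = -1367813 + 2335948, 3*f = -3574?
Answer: 9431353/3 ≈ 3.1438e+6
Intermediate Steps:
f = -3574/3 (f = (⅓)*(-3574) = -3574/3 ≈ -1191.3)
Y = 968135
Y - (f + a) = 968135 - (-3574/3 - 2174458) = 968135 - 1*(-6526948/3) = 968135 + 6526948/3 = 9431353/3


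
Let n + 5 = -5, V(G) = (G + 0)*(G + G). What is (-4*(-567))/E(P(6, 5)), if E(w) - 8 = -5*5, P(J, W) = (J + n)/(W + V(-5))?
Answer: -2268/17 ≈ -133.41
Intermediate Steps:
V(G) = 2*G² (V(G) = G*(2*G) = 2*G²)
n = -10 (n = -5 - 5 = -10)
P(J, W) = (-10 + J)/(50 + W) (P(J, W) = (J - 10)/(W + 2*(-5)²) = (-10 + J)/(W + 2*25) = (-10 + J)/(W + 50) = (-10 + J)/(50 + W))
E(w) = -17 (E(w) = 8 - 5*5 = 8 - 25 = -17)
(-4*(-567))/E(P(6, 5)) = -4*(-567)/(-17) = 2268*(-1/17) = -2268/17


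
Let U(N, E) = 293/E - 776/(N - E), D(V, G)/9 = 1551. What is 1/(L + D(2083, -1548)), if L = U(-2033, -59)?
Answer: 58233/812608148 ≈ 7.1662e-5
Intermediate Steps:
D(V, G) = 13959 (D(V, G) = 9*1551 = 13959)
U(N, E) = -776/(N - E) + 293/E
L = -266299/58233 (L = (-293*(-2033) + 1069*(-59))/((-59)*(-59 - 1*(-2033))) = -(595669 - 63071)/(59*(-59 + 2033)) = -1/59*532598/1974 = -1/59*1/1974*532598 = -266299/58233 ≈ -4.5730)
1/(L + D(2083, -1548)) = 1/(-266299/58233 + 13959) = 1/(812608148/58233) = 58233/812608148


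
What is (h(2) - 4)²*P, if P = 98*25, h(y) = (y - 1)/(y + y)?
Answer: 275625/8 ≈ 34453.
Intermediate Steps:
h(y) = (-1 + y)/(2*y) (h(y) = (-1 + y)/((2*y)) = (-1 + y)*(1/(2*y)) = (-1 + y)/(2*y))
P = 2450
(h(2) - 4)²*P = ((½)*(-1 + 2)/2 - 4)²*2450 = ((½)*(½)*1 - 4)²*2450 = (¼ - 4)²*2450 = (-15/4)²*2450 = (225/16)*2450 = 275625/8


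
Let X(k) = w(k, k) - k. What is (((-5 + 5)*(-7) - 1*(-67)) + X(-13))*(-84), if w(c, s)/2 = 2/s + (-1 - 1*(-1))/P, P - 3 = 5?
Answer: -87024/13 ≈ -6694.2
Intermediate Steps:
P = 8 (P = 3 + 5 = 8)
w(c, s) = 4/s (w(c, s) = 2*(2/s + (-1 - 1*(-1))/8) = 2*(2/s + (-1 + 1)*(⅛)) = 2*(2/s + 0*(⅛)) = 2*(2/s + 0) = 2*(2/s) = 4/s)
X(k) = -k + 4/k (X(k) = 4/k - k = -k + 4/k)
(((-5 + 5)*(-7) - 1*(-67)) + X(-13))*(-84) = (((-5 + 5)*(-7) - 1*(-67)) + (-1*(-13) + 4/(-13)))*(-84) = ((0*(-7) + 67) + (13 + 4*(-1/13)))*(-84) = ((0 + 67) + (13 - 4/13))*(-84) = (67 + 165/13)*(-84) = (1036/13)*(-84) = -87024/13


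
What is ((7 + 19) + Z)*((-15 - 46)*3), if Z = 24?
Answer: -9150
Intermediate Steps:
((7 + 19) + Z)*((-15 - 46)*3) = ((7 + 19) + 24)*((-15 - 46)*3) = (26 + 24)*(-61*3) = 50*(-183) = -9150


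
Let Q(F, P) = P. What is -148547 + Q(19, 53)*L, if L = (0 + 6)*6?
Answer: -146639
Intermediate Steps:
L = 36 (L = 6*6 = 36)
-148547 + Q(19, 53)*L = -148547 + 53*36 = -148547 + 1908 = -146639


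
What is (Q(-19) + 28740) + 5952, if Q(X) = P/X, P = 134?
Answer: 659014/19 ≈ 34685.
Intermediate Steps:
Q(X) = 134/X
(Q(-19) + 28740) + 5952 = (134/(-19) + 28740) + 5952 = (134*(-1/19) + 28740) + 5952 = (-134/19 + 28740) + 5952 = 545926/19 + 5952 = 659014/19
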